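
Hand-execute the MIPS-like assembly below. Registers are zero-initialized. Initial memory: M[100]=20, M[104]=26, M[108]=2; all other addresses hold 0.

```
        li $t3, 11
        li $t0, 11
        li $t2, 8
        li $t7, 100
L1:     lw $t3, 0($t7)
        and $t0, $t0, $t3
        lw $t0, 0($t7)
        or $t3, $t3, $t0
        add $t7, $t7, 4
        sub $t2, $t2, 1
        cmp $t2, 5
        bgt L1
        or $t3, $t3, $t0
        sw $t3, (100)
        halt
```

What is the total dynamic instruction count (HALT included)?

li $t3, 11 → $t3=11
li $t0, 11 → $t0=11
li $t2, 8 → $t2=8
li $t7, 100 → $t7=100
lw $t3, 0($t7) → $t3=M[100]=20
and $t0, $t0, $t3 → $t0=11&20=0
lw $t0, 0($t7) → $t0=M[100]=20
or $t3, $t3, $t0 → $t3=20|20=20
add $t7, $t7, 4 → $t7=100+4=104
sub $t2, $t2, 1 → $t2=8-1=7
cmp $t2, 5  (cmp 7,5)
bgt L1: taken
lw $t3, 0($t7) → $t3=M[104]=26
and $t0, $t0, $t3 → $t0=20&26=16
lw $t0, 0($t7) → $t0=M[104]=26
or $t3, $t3, $t0 → $t3=26|26=26
add $t7, $t7, 4 → $t7=104+4=108
sub $t2, $t2, 1 → $t2=7-1=6
cmp $t2, 5  (cmp 6,5)
bgt L1: taken
lw $t3, 0($t7) → $t3=M[108]=2
and $t0, $t0, $t3 → $t0=26&2=2
lw $t0, 0($t7) → $t0=M[108]=2
or $t3, $t3, $t0 → $t3=2|2=2
add $t7, $t7, 4 → $t7=108+4=112
sub $t2, $t2, 1 → $t2=6-1=5
cmp $t2, 5  (cmp 5,5)
bgt L1: not taken
or $t3, $t3, $t0 → $t3=2|2=2
sw $t3, (100) → M[100]=2
halt.
Total executed instructions: 31.

31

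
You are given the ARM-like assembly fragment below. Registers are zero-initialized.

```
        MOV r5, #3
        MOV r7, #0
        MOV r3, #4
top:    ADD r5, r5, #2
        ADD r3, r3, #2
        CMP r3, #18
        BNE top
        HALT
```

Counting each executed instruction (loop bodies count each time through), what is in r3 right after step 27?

MOV r5, #3 → r5=3
MOV r7, #0 → r7=0
MOV r3, #4 → r3=4
ADD r5, r5, #2 → r5=3+2=5
ADD r3, r3, #2 → r3=4+2=6
CMP r3, #18  (cmp 6,18)
BNE top: taken
ADD r5, r5, #2 → r5=5+2=7
ADD r3, r3, #2 → r3=6+2=8
CMP r3, #18  (cmp 8,18)
BNE top: taken
ADD r5, r5, #2 → r5=7+2=9
ADD r3, r3, #2 → r3=8+2=10
CMP r3, #18  (cmp 10,18)
BNE top: taken
ADD r5, r5, #2 → r5=9+2=11
ADD r3, r3, #2 → r3=10+2=12
CMP r3, #18  (cmp 12,18)
BNE top: taken
ADD r5, r5, #2 → r5=11+2=13
ADD r3, r3, #2 → r3=12+2=14
CMP r3, #18  (cmp 14,18)
BNE top: taken
ADD r5, r5, #2 → r5=13+2=15
ADD r3, r3, #2 → r3=14+2=16
CMP r3, #18  (cmp 16,18)
BNE top: taken
After step 27: r3 = 16.

16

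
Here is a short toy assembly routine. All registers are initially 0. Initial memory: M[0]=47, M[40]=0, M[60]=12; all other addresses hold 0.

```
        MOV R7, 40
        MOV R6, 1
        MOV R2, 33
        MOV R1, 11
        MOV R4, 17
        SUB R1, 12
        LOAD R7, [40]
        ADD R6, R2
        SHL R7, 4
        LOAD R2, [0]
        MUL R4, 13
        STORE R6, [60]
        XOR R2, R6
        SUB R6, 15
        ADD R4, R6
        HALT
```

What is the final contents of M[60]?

34

MOV R7, 40 → R7=40
MOV R6, 1 → R6=1
MOV R2, 33 → R2=33
MOV R1, 11 → R1=11
MOV R4, 17 → R4=17
SUB R1, 12 → R1=11-12=-1
LOAD R7, [40] → R7=M[40]=0
ADD R6, R2 → R6=1+33=34
SHL R7, 4 → R7=0<<4=0
LOAD R2, [0] → R2=M[0]=47
MUL R4, 13 → R4=17*13=221
STORE R6, [60] → M[60]=34
XOR R2, R6 → R2=47^34=13
SUB R6, 15 → R6=34-15=19
ADD R4, R6 → R4=221+19=240
halt.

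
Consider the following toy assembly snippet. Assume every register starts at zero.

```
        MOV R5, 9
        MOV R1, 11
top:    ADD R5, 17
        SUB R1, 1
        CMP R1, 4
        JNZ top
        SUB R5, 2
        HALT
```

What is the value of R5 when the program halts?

126

MOV R5, 9 → R5=9
MOV R1, 11 → R1=11
ADD R5, 17 → R5=9+17=26
SUB R1, 1 → R1=11-1=10
CMP R1, 4  (cmp 10,4)
JNZ top: taken
ADD R5, 17 → R5=26+17=43
SUB R1, 1 → R1=10-1=9
CMP R1, 4  (cmp 9,4)
JNZ top: taken
ADD R5, 17 → R5=43+17=60
SUB R1, 1 → R1=9-1=8
CMP R1, 4  (cmp 8,4)
JNZ top: taken
ADD R5, 17 → R5=60+17=77
SUB R1, 1 → R1=8-1=7
CMP R1, 4  (cmp 7,4)
JNZ top: taken
ADD R5, 17 → R5=77+17=94
SUB R1, 1 → R1=7-1=6
CMP R1, 4  (cmp 6,4)
JNZ top: taken
ADD R5, 17 → R5=94+17=111
SUB R1, 1 → R1=6-1=5
CMP R1, 4  (cmp 5,4)
JNZ top: taken
ADD R5, 17 → R5=111+17=128
SUB R1, 1 → R1=5-1=4
CMP R1, 4  (cmp 4,4)
JNZ top: not taken
SUB R5, 2 → R5=128-2=126
halt.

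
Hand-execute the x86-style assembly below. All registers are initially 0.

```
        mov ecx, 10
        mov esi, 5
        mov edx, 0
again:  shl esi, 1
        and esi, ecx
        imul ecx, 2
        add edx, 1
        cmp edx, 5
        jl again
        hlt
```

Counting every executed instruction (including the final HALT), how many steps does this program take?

34

after mov ecx, 10: ecx=10
after mov esi, 5: esi=5
after mov edx, 0: edx=0
after shl esi, 1: esi=5<<1=10
after and esi, ecx: esi=10&10=10
after imul ecx, 2: ecx=10*2=20
after add edx, 1: edx=0+1=1
cmp edx, 5  (cmp 1,5)
jl again: taken
after shl esi, 1: esi=10<<1=20
after and esi, ecx: esi=20&20=20
after imul ecx, 2: ecx=20*2=40
after add edx, 1: edx=1+1=2
cmp edx, 5  (cmp 2,5)
jl again: taken
after shl esi, 1: esi=20<<1=40
after and esi, ecx: esi=40&40=40
after imul ecx, 2: ecx=40*2=80
after add edx, 1: edx=2+1=3
cmp edx, 5  (cmp 3,5)
jl again: taken
after shl esi, 1: esi=40<<1=80
after and esi, ecx: esi=80&80=80
after imul ecx, 2: ecx=80*2=160
after add edx, 1: edx=3+1=4
cmp edx, 5  (cmp 4,5)
jl again: taken
after shl esi, 1: esi=80<<1=160
after and esi, ecx: esi=160&160=160
after imul ecx, 2: ecx=160*2=320
after add edx, 1: edx=4+1=5
cmp edx, 5  (cmp 5,5)
jl again: not taken
halt.
Total executed instructions: 34.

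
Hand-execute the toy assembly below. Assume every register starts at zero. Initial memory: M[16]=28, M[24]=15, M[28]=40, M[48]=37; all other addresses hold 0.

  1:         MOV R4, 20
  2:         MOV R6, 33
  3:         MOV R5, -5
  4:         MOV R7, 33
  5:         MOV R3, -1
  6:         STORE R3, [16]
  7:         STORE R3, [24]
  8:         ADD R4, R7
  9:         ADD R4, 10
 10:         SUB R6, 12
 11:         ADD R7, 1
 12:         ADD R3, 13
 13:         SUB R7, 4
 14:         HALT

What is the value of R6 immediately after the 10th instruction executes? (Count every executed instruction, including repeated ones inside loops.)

21

R4=20
R6=33
R5=-5
R7=33
R3=-1
STORE R3, [16] → M[16]=-1
STORE R3, [24] → M[24]=-1
R4=20+33=53
R4=53+10=63
R6=33-12=21
After step 10: R6 = 21.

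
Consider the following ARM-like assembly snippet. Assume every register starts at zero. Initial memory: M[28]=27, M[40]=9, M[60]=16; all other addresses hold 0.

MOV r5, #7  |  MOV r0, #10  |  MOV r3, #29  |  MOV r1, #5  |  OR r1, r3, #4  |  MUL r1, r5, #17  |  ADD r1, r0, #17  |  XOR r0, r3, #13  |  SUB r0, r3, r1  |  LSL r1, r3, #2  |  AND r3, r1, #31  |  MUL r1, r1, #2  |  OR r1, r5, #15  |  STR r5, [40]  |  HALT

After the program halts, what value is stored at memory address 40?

7

r5=7
r0=10
r3=29
r1=5
r1=29|4=29
r1=7*17=119
r1=10+17=27
r0=29^13=16
r0=29-27=2
r1=29<<2=116
r3=116&31=20
r1=116*2=232
r1=7|15=15
STR r5, [40] → M[40]=7
halt.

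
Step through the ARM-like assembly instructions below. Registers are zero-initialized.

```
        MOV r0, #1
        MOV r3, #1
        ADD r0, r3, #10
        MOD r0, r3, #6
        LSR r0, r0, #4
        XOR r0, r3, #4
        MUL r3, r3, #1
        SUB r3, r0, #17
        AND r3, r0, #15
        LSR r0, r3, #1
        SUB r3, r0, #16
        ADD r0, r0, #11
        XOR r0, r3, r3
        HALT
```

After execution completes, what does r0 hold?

0

after MOV r0, #1: r0=1
after MOV r3, #1: r3=1
after ADD r0, r3, #10: r0=1+10=11
after MOD r0, r3, #6: r0=1%6=1
after LSR r0, r0, #4: r0=1>>4=0
after XOR r0, r3, #4: r0=1^4=5
after MUL r3, r3, #1: r3=1*1=1
after SUB r3, r0, #17: r3=5-17=-12
after AND r3, r0, #15: r3=5&15=5
after LSR r0, r3, #1: r0=5>>1=2
after SUB r3, r0, #16: r3=2-16=-14
after ADD r0, r0, #11: r0=2+11=13
after XOR r0, r3, r3: r0=(-14)^(-14)=0
halt.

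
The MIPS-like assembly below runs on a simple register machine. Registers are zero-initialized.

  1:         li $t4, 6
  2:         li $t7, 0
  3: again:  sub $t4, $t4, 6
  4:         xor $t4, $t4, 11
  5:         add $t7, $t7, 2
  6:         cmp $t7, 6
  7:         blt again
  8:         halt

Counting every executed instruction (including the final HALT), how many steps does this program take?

18

after li $t4, 6: $t4=6
after li $t7, 0: $t7=0
after sub $t4, $t4, 6: $t4=6-6=0
after xor $t4, $t4, 11: $t4=0^11=11
after add $t7, $t7, 2: $t7=0+2=2
cmp $t7, 6  (cmp 2,6)
blt again: taken
after sub $t4, $t4, 6: $t4=11-6=5
after xor $t4, $t4, 11: $t4=5^11=14
after add $t7, $t7, 2: $t7=2+2=4
cmp $t7, 6  (cmp 4,6)
blt again: taken
after sub $t4, $t4, 6: $t4=14-6=8
after xor $t4, $t4, 11: $t4=8^11=3
after add $t7, $t7, 2: $t7=4+2=6
cmp $t7, 6  (cmp 6,6)
blt again: not taken
halt.
Total executed instructions: 18.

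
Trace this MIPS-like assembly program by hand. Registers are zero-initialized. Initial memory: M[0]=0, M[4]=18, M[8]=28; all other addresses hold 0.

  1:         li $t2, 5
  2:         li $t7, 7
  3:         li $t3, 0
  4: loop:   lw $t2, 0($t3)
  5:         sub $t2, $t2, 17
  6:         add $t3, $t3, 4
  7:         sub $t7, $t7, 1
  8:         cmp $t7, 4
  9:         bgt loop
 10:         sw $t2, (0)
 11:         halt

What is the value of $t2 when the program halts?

after li $t2, 5: $t2=5
after li $t7, 7: $t7=7
after li $t3, 0: $t3=0
after lw $t2, 0($t3): $t2=M[0]=0
after sub $t2, $t2, 17: $t2=0-17=-17
after add $t3, $t3, 4: $t3=0+4=4
after sub $t7, $t7, 1: $t7=7-1=6
cmp $t7, 4  (cmp 6,4)
bgt loop: taken
after lw $t2, 0($t3): $t2=M[4]=18
after sub $t2, $t2, 17: $t2=18-17=1
after add $t3, $t3, 4: $t3=4+4=8
after sub $t7, $t7, 1: $t7=6-1=5
cmp $t7, 4  (cmp 5,4)
bgt loop: taken
after lw $t2, 0($t3): $t2=M[8]=28
after sub $t2, $t2, 17: $t2=28-17=11
after add $t3, $t3, 4: $t3=8+4=12
after sub $t7, $t7, 1: $t7=5-1=4
cmp $t7, 4  (cmp 4,4)
bgt loop: not taken
sw $t2, (0) → M[0]=11
halt.

11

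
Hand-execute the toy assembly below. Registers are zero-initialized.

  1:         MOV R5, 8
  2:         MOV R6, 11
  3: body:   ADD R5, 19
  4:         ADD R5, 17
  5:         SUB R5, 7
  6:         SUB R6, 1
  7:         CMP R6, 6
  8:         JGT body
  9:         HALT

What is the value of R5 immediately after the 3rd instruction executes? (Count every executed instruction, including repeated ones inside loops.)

27

MOV R5, 8 → R5=8
MOV R6, 11 → R6=11
ADD R5, 19 → R5=8+19=27
After step 3: R5 = 27.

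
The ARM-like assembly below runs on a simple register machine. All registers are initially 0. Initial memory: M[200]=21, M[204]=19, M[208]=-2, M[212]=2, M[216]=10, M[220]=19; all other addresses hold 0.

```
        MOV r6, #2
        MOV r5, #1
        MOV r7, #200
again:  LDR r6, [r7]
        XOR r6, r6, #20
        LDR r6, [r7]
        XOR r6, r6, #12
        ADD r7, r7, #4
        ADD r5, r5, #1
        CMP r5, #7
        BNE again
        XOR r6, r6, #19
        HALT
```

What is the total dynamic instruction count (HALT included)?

53

after MOV r6, #2: r6=2
after MOV r5, #1: r5=1
after MOV r7, #200: r7=200
after LDR r6, [r7]: r6=M[200]=21
after XOR r6, r6, #20: r6=21^20=1
after LDR r6, [r7]: r6=M[200]=21
after XOR r6, r6, #12: r6=21^12=25
after ADD r7, r7, #4: r7=200+4=204
after ADD r5, r5, #1: r5=1+1=2
CMP r5, #7  (cmp 2,7)
BNE again: taken
after LDR r6, [r7]: r6=M[204]=19
after XOR r6, r6, #20: r6=19^20=7
after LDR r6, [r7]: r6=M[204]=19
after XOR r6, r6, #12: r6=19^12=31
after ADD r7, r7, #4: r7=204+4=208
after ADD r5, r5, #1: r5=2+1=3
CMP r5, #7  (cmp 3,7)
BNE again: taken
after LDR r6, [r7]: r6=M[208]=-2
after XOR r6, r6, #20: r6=(-2)^20=-22
after LDR r6, [r7]: r6=M[208]=-2
after XOR r6, r6, #12: r6=(-2)^12=-14
after ADD r7, r7, #4: r7=208+4=212
after ADD r5, r5, #1: r5=3+1=4
CMP r5, #7  (cmp 4,7)
BNE again: taken
after LDR r6, [r7]: r6=M[212]=2
after XOR r6, r6, #20: r6=2^20=22
after LDR r6, [r7]: r6=M[212]=2
after XOR r6, r6, #12: r6=2^12=14
after ADD r7, r7, #4: r7=212+4=216
after ADD r5, r5, #1: r5=4+1=5
CMP r5, #7  (cmp 5,7)
BNE again: taken
after LDR r6, [r7]: r6=M[216]=10
after XOR r6, r6, #20: r6=10^20=30
after LDR r6, [r7]: r6=M[216]=10
after XOR r6, r6, #12: r6=10^12=6
after ADD r7, r7, #4: r7=216+4=220
after ADD r5, r5, #1: r5=5+1=6
CMP r5, #7  (cmp 6,7)
BNE again: taken
after LDR r6, [r7]: r6=M[220]=19
after XOR r6, r6, #20: r6=19^20=7
after LDR r6, [r7]: r6=M[220]=19
after XOR r6, r6, #12: r6=19^12=31
after ADD r7, r7, #4: r7=220+4=224
after ADD r5, r5, #1: r5=6+1=7
CMP r5, #7  (cmp 7,7)
BNE again: not taken
after XOR r6, r6, #19: r6=31^19=12
halt.
Total executed instructions: 53.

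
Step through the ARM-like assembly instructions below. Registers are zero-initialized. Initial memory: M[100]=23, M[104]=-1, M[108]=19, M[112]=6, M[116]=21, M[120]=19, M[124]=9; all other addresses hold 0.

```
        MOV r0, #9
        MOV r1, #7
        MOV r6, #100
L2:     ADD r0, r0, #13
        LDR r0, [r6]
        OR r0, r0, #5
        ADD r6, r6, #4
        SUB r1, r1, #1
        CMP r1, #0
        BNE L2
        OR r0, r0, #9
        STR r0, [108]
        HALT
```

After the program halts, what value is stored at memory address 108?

13

MOV r0, #9 → r0=9
MOV r1, #7 → r1=7
MOV r6, #100 → r6=100
ADD r0, r0, #13 → r0=9+13=22
LDR r0, [r6] → r0=M[100]=23
OR r0, r0, #5 → r0=23|5=23
ADD r6, r6, #4 → r6=100+4=104
SUB r1, r1, #1 → r1=7-1=6
CMP r1, #0  (cmp 6,0)
BNE L2: taken
ADD r0, r0, #13 → r0=23+13=36
LDR r0, [r6] → r0=M[104]=-1
OR r0, r0, #5 → r0=(-1)|5=-1
ADD r6, r6, #4 → r6=104+4=108
SUB r1, r1, #1 → r1=6-1=5
CMP r1, #0  (cmp 5,0)
BNE L2: taken
ADD r0, r0, #13 → r0=(-1)+13=12
LDR r0, [r6] → r0=M[108]=19
OR r0, r0, #5 → r0=19|5=23
ADD r6, r6, #4 → r6=108+4=112
SUB r1, r1, #1 → r1=5-1=4
CMP r1, #0  (cmp 4,0)
BNE L2: taken
ADD r0, r0, #13 → r0=23+13=36
LDR r0, [r6] → r0=M[112]=6
OR r0, r0, #5 → r0=6|5=7
ADD r6, r6, #4 → r6=112+4=116
SUB r1, r1, #1 → r1=4-1=3
CMP r1, #0  (cmp 3,0)
BNE L2: taken
ADD r0, r0, #13 → r0=7+13=20
LDR r0, [r6] → r0=M[116]=21
OR r0, r0, #5 → r0=21|5=21
ADD r6, r6, #4 → r6=116+4=120
SUB r1, r1, #1 → r1=3-1=2
CMP r1, #0  (cmp 2,0)
BNE L2: taken
ADD r0, r0, #13 → r0=21+13=34
LDR r0, [r6] → r0=M[120]=19
OR r0, r0, #5 → r0=19|5=23
ADD r6, r6, #4 → r6=120+4=124
SUB r1, r1, #1 → r1=2-1=1
CMP r1, #0  (cmp 1,0)
BNE L2: taken
ADD r0, r0, #13 → r0=23+13=36
LDR r0, [r6] → r0=M[124]=9
OR r0, r0, #5 → r0=9|5=13
ADD r6, r6, #4 → r6=124+4=128
SUB r1, r1, #1 → r1=1-1=0
CMP r1, #0  (cmp 0,0)
BNE L2: not taken
OR r0, r0, #9 → r0=13|9=13
STR r0, [108] → M[108]=13
halt.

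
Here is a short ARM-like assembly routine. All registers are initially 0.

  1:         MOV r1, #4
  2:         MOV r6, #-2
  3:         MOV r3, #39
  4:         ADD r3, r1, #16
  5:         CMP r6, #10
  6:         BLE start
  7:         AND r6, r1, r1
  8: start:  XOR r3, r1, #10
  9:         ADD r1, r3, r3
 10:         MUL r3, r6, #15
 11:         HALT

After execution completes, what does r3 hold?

-30

after MOV r1, #4: r1=4
after MOV r6, #-2: r6=-2
after MOV r3, #39: r3=39
after ADD r3, r1, #16: r3=4+16=20
CMP r6, #10  (cmp -2,10)
BLE start: taken
after XOR r3, r1, #10: r3=4^10=14
after ADD r1, r3, r3: r1=14+14=28
after MUL r3, r6, #15: r3=(-2)*15=-30
halt.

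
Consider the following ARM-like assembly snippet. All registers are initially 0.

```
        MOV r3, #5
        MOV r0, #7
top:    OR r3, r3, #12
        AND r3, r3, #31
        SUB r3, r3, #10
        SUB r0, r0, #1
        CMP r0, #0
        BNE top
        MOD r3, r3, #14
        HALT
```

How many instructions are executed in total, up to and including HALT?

MOV r3, #5 → r3=5
MOV r0, #7 → r0=7
OR r3, r3, #12 → r3=5|12=13
AND r3, r3, #31 → r3=13&31=13
SUB r3, r3, #10 → r3=13-10=3
SUB r0, r0, #1 → r0=7-1=6
CMP r0, #0  (cmp 6,0)
BNE top: taken
OR r3, r3, #12 → r3=3|12=15
AND r3, r3, #31 → r3=15&31=15
SUB r3, r3, #10 → r3=15-10=5
SUB r0, r0, #1 → r0=6-1=5
CMP r0, #0  (cmp 5,0)
BNE top: taken
OR r3, r3, #12 → r3=5|12=13
AND r3, r3, #31 → r3=13&31=13
SUB r3, r3, #10 → r3=13-10=3
SUB r0, r0, #1 → r0=5-1=4
CMP r0, #0  (cmp 4,0)
BNE top: taken
OR r3, r3, #12 → r3=3|12=15
AND r3, r3, #31 → r3=15&31=15
SUB r3, r3, #10 → r3=15-10=5
SUB r0, r0, #1 → r0=4-1=3
CMP r0, #0  (cmp 3,0)
BNE top: taken
OR r3, r3, #12 → r3=5|12=13
AND r3, r3, #31 → r3=13&31=13
SUB r3, r3, #10 → r3=13-10=3
SUB r0, r0, #1 → r0=3-1=2
CMP r0, #0  (cmp 2,0)
BNE top: taken
OR r3, r3, #12 → r3=3|12=15
AND r3, r3, #31 → r3=15&31=15
SUB r3, r3, #10 → r3=15-10=5
SUB r0, r0, #1 → r0=2-1=1
CMP r0, #0  (cmp 1,0)
BNE top: taken
OR r3, r3, #12 → r3=5|12=13
AND r3, r3, #31 → r3=13&31=13
SUB r3, r3, #10 → r3=13-10=3
SUB r0, r0, #1 → r0=1-1=0
CMP r0, #0  (cmp 0,0)
BNE top: not taken
MOD r3, r3, #14 → r3=3%14=3
halt.
Total executed instructions: 46.

46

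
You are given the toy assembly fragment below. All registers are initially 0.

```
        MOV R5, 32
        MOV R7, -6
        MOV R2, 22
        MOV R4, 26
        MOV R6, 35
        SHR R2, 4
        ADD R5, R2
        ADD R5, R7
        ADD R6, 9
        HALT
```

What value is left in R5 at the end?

MOV R5, 32 → R5=32
MOV R7, -6 → R7=-6
MOV R2, 22 → R2=22
MOV R4, 26 → R4=26
MOV R6, 35 → R6=35
SHR R2, 4 → R2=22>>4=1
ADD R5, R2 → R5=32+1=33
ADD R5, R7 → R5=33+(-6)=27
ADD R6, 9 → R6=35+9=44
halt.

27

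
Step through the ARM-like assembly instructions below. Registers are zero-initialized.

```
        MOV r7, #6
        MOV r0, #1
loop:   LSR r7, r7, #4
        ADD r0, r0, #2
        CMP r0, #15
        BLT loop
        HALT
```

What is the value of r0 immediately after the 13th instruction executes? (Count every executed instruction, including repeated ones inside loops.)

7

MOV r7, #6 → r7=6
MOV r0, #1 → r0=1
LSR r7, r7, #4 → r7=6>>4=0
ADD r0, r0, #2 → r0=1+2=3
CMP r0, #15  (cmp 3,15)
BLT loop: taken
LSR r7, r7, #4 → r7=0>>4=0
ADD r0, r0, #2 → r0=3+2=5
CMP r0, #15  (cmp 5,15)
BLT loop: taken
LSR r7, r7, #4 → r7=0>>4=0
ADD r0, r0, #2 → r0=5+2=7
CMP r0, #15  (cmp 7,15)
After step 13: r0 = 7.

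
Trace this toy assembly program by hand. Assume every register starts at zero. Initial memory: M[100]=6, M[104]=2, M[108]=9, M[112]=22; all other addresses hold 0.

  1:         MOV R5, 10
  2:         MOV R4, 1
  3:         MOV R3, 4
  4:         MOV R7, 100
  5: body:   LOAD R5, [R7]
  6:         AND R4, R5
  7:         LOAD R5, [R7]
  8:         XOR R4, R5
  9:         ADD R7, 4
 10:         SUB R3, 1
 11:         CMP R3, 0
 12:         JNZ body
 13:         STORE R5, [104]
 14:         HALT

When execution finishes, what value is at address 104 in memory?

22

R5=10
R4=1
R3=4
R7=100
R5=M[100]=6
R4=1&6=0
R5=M[100]=6
R4=0^6=6
R7=100+4=104
R3=4-1=3
CMP R3, 0  (cmp 3,0)
JNZ body: taken
R5=M[104]=2
R4=6&2=2
R5=M[104]=2
R4=2^2=0
R7=104+4=108
R3=3-1=2
CMP R3, 0  (cmp 2,0)
JNZ body: taken
R5=M[108]=9
R4=0&9=0
R5=M[108]=9
R4=0^9=9
R7=108+4=112
R3=2-1=1
CMP R3, 0  (cmp 1,0)
JNZ body: taken
R5=M[112]=22
R4=9&22=0
R5=M[112]=22
R4=0^22=22
R7=112+4=116
R3=1-1=0
CMP R3, 0  (cmp 0,0)
JNZ body: not taken
STORE R5, [104] → M[104]=22
halt.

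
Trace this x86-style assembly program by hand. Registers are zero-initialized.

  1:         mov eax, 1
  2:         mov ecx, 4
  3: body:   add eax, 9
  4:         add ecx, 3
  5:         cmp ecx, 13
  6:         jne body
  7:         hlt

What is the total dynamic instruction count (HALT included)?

15

eax=1
ecx=4
eax=1+9=10
ecx=4+3=7
cmp ecx, 13  (cmp 7,13)
jne body: taken
eax=10+9=19
ecx=7+3=10
cmp ecx, 13  (cmp 10,13)
jne body: taken
eax=19+9=28
ecx=10+3=13
cmp ecx, 13  (cmp 13,13)
jne body: not taken
halt.
Total executed instructions: 15.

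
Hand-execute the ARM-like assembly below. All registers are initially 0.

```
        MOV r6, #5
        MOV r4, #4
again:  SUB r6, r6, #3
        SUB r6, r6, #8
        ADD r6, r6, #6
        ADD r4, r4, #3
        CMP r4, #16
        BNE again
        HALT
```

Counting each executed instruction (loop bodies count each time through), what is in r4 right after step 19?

13

MOV r6, #5 → r6=5
MOV r4, #4 → r4=4
SUB r6, r6, #3 → r6=5-3=2
SUB r6, r6, #8 → r6=2-8=-6
ADD r6, r6, #6 → r6=(-6)+6=0
ADD r4, r4, #3 → r4=4+3=7
CMP r4, #16  (cmp 7,16)
BNE again: taken
SUB r6, r6, #3 → r6=0-3=-3
SUB r6, r6, #8 → r6=(-3)-8=-11
ADD r6, r6, #6 → r6=(-11)+6=-5
ADD r4, r4, #3 → r4=7+3=10
CMP r4, #16  (cmp 10,16)
BNE again: taken
SUB r6, r6, #3 → r6=(-5)-3=-8
SUB r6, r6, #8 → r6=(-8)-8=-16
ADD r6, r6, #6 → r6=(-16)+6=-10
ADD r4, r4, #3 → r4=10+3=13
CMP r4, #16  (cmp 13,16)
After step 19: r4 = 13.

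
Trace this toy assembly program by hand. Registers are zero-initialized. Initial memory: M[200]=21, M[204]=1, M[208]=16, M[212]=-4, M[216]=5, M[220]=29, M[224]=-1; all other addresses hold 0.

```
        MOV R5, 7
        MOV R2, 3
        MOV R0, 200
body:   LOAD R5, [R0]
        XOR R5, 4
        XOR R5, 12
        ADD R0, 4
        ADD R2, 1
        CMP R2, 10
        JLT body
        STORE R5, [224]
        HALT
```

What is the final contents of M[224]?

-9

after MOV R5, 7: R5=7
after MOV R2, 3: R2=3
after MOV R0, 200: R0=200
after LOAD R5, [R0]: R5=M[200]=21
after XOR R5, 4: R5=21^4=17
after XOR R5, 12: R5=17^12=29
after ADD R0, 4: R0=200+4=204
after ADD R2, 1: R2=3+1=4
CMP R2, 10  (cmp 4,10)
JLT body: taken
after LOAD R5, [R0]: R5=M[204]=1
after XOR R5, 4: R5=1^4=5
after XOR R5, 12: R5=5^12=9
after ADD R0, 4: R0=204+4=208
after ADD R2, 1: R2=4+1=5
CMP R2, 10  (cmp 5,10)
JLT body: taken
after LOAD R5, [R0]: R5=M[208]=16
after XOR R5, 4: R5=16^4=20
after XOR R5, 12: R5=20^12=24
after ADD R0, 4: R0=208+4=212
after ADD R2, 1: R2=5+1=6
CMP R2, 10  (cmp 6,10)
JLT body: taken
after LOAD R5, [R0]: R5=M[212]=-4
after XOR R5, 4: R5=(-4)^4=-8
after XOR R5, 12: R5=(-8)^12=-12
after ADD R0, 4: R0=212+4=216
after ADD R2, 1: R2=6+1=7
CMP R2, 10  (cmp 7,10)
JLT body: taken
after LOAD R5, [R0]: R5=M[216]=5
after XOR R5, 4: R5=5^4=1
after XOR R5, 12: R5=1^12=13
after ADD R0, 4: R0=216+4=220
after ADD R2, 1: R2=7+1=8
CMP R2, 10  (cmp 8,10)
JLT body: taken
after LOAD R5, [R0]: R5=M[220]=29
after XOR R5, 4: R5=29^4=25
after XOR R5, 12: R5=25^12=21
after ADD R0, 4: R0=220+4=224
after ADD R2, 1: R2=8+1=9
CMP R2, 10  (cmp 9,10)
JLT body: taken
after LOAD R5, [R0]: R5=M[224]=-1
after XOR R5, 4: R5=(-1)^4=-5
after XOR R5, 12: R5=(-5)^12=-9
after ADD R0, 4: R0=224+4=228
after ADD R2, 1: R2=9+1=10
CMP R2, 10  (cmp 10,10)
JLT body: not taken
STORE R5, [224] → M[224]=-9
halt.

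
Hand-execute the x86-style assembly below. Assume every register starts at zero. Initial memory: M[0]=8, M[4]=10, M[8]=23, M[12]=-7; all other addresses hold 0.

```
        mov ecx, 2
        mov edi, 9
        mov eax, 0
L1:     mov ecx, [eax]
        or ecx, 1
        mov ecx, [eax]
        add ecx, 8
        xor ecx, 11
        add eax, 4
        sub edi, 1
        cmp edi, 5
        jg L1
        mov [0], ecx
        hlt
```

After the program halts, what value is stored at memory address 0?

10

after mov ecx, 2: ecx=2
after mov edi, 9: edi=9
after mov eax, 0: eax=0
after mov ecx, [eax]: ecx=M[0]=8
after or ecx, 1: ecx=8|1=9
after mov ecx, [eax]: ecx=M[0]=8
after add ecx, 8: ecx=8+8=16
after xor ecx, 11: ecx=16^11=27
after add eax, 4: eax=0+4=4
after sub edi, 1: edi=9-1=8
cmp edi, 5  (cmp 8,5)
jg L1: taken
after mov ecx, [eax]: ecx=M[4]=10
after or ecx, 1: ecx=10|1=11
after mov ecx, [eax]: ecx=M[4]=10
after add ecx, 8: ecx=10+8=18
after xor ecx, 11: ecx=18^11=25
after add eax, 4: eax=4+4=8
after sub edi, 1: edi=8-1=7
cmp edi, 5  (cmp 7,5)
jg L1: taken
after mov ecx, [eax]: ecx=M[8]=23
after or ecx, 1: ecx=23|1=23
after mov ecx, [eax]: ecx=M[8]=23
after add ecx, 8: ecx=23+8=31
after xor ecx, 11: ecx=31^11=20
after add eax, 4: eax=8+4=12
after sub edi, 1: edi=7-1=6
cmp edi, 5  (cmp 6,5)
jg L1: taken
after mov ecx, [eax]: ecx=M[12]=-7
after or ecx, 1: ecx=(-7)|1=-7
after mov ecx, [eax]: ecx=M[12]=-7
after add ecx, 8: ecx=(-7)+8=1
after xor ecx, 11: ecx=1^11=10
after add eax, 4: eax=12+4=16
after sub edi, 1: edi=6-1=5
cmp edi, 5  (cmp 5,5)
jg L1: not taken
mov [0], ecx → M[0]=10
halt.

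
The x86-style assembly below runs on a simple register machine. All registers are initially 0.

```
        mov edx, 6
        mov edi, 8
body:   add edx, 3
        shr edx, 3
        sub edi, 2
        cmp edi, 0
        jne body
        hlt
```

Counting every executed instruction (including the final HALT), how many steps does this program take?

23

edx=6
edi=8
edx=6+3=9
edx=9>>3=1
edi=8-2=6
cmp edi, 0  (cmp 6,0)
jne body: taken
edx=1+3=4
edx=4>>3=0
edi=6-2=4
cmp edi, 0  (cmp 4,0)
jne body: taken
edx=0+3=3
edx=3>>3=0
edi=4-2=2
cmp edi, 0  (cmp 2,0)
jne body: taken
edx=0+3=3
edx=3>>3=0
edi=2-2=0
cmp edi, 0  (cmp 0,0)
jne body: not taken
halt.
Total executed instructions: 23.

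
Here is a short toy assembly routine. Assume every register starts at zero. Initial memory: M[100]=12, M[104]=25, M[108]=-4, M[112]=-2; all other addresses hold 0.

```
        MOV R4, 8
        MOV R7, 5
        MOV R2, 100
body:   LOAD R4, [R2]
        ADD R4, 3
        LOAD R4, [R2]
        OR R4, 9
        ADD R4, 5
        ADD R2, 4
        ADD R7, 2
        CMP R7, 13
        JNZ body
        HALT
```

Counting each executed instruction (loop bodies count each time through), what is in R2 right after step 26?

108

R4=8
R7=5
R2=100
R4=M[100]=12
R4=12+3=15
R4=M[100]=12
R4=12|9=13
R4=13+5=18
R2=100+4=104
R7=5+2=7
CMP R7, 13  (cmp 7,13)
JNZ body: taken
R4=M[104]=25
R4=25+3=28
R4=M[104]=25
R4=25|9=25
R4=25+5=30
R2=104+4=108
R7=7+2=9
CMP R7, 13  (cmp 9,13)
JNZ body: taken
R4=M[108]=-4
R4=(-4)+3=-1
R4=M[108]=-4
R4=(-4)|9=-3
R4=(-3)+5=2
After step 26: R2 = 108.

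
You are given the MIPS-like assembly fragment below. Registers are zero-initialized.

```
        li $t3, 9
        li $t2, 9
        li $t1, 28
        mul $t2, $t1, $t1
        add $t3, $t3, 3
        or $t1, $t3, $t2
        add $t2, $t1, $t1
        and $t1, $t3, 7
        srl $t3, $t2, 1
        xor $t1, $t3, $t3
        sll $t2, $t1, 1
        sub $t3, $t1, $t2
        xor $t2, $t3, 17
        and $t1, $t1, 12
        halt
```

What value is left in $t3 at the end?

li $t3, 9 → $t3=9
li $t2, 9 → $t2=9
li $t1, 28 → $t1=28
mul $t2, $t1, $t1 → $t2=28*28=784
add $t3, $t3, 3 → $t3=9+3=12
or $t1, $t3, $t2 → $t1=12|784=796
add $t2, $t1, $t1 → $t2=796+796=1592
and $t1, $t3, 7 → $t1=12&7=4
srl $t3, $t2, 1 → $t3=1592>>1=796
xor $t1, $t3, $t3 → $t1=796^796=0
sll $t2, $t1, 1 → $t2=0<<1=0
sub $t3, $t1, $t2 → $t3=0-0=0
xor $t2, $t3, 17 → $t2=0^17=17
and $t1, $t1, 12 → $t1=0&12=0
halt.

0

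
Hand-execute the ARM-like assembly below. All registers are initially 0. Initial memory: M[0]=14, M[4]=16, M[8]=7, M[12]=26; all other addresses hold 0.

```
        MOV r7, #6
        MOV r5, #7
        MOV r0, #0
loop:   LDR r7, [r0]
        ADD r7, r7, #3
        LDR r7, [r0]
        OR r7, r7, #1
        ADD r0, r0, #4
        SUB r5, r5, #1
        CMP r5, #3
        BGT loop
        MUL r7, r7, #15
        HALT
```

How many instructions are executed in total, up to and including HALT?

r7=6
r5=7
r0=0
r7=M[0]=14
r7=14+3=17
r7=M[0]=14
r7=14|1=15
r0=0+4=4
r5=7-1=6
CMP r5, #3  (cmp 6,3)
BGT loop: taken
r7=M[4]=16
r7=16+3=19
r7=M[4]=16
r7=16|1=17
r0=4+4=8
r5=6-1=5
CMP r5, #3  (cmp 5,3)
BGT loop: taken
r7=M[8]=7
r7=7+3=10
r7=M[8]=7
r7=7|1=7
r0=8+4=12
r5=5-1=4
CMP r5, #3  (cmp 4,3)
BGT loop: taken
r7=M[12]=26
r7=26+3=29
r7=M[12]=26
r7=26|1=27
r0=12+4=16
r5=4-1=3
CMP r5, #3  (cmp 3,3)
BGT loop: not taken
r7=27*15=405
halt.
Total executed instructions: 37.

37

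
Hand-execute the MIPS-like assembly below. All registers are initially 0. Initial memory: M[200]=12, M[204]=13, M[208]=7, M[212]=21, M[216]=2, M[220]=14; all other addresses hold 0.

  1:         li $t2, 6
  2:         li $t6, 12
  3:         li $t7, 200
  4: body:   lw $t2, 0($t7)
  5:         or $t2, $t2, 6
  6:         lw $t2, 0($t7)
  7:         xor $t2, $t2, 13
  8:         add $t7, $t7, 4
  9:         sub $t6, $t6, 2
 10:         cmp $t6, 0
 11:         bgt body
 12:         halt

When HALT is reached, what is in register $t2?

li $t2, 6 → $t2=6
li $t6, 12 → $t6=12
li $t7, 200 → $t7=200
lw $t2, 0($t7) → $t2=M[200]=12
or $t2, $t2, 6 → $t2=12|6=14
lw $t2, 0($t7) → $t2=M[200]=12
xor $t2, $t2, 13 → $t2=12^13=1
add $t7, $t7, 4 → $t7=200+4=204
sub $t6, $t6, 2 → $t6=12-2=10
cmp $t6, 0  (cmp 10,0)
bgt body: taken
lw $t2, 0($t7) → $t2=M[204]=13
or $t2, $t2, 6 → $t2=13|6=15
lw $t2, 0($t7) → $t2=M[204]=13
xor $t2, $t2, 13 → $t2=13^13=0
add $t7, $t7, 4 → $t7=204+4=208
sub $t6, $t6, 2 → $t6=10-2=8
cmp $t6, 0  (cmp 8,0)
bgt body: taken
lw $t2, 0($t7) → $t2=M[208]=7
or $t2, $t2, 6 → $t2=7|6=7
lw $t2, 0($t7) → $t2=M[208]=7
xor $t2, $t2, 13 → $t2=7^13=10
add $t7, $t7, 4 → $t7=208+4=212
sub $t6, $t6, 2 → $t6=8-2=6
cmp $t6, 0  (cmp 6,0)
bgt body: taken
lw $t2, 0($t7) → $t2=M[212]=21
or $t2, $t2, 6 → $t2=21|6=23
lw $t2, 0($t7) → $t2=M[212]=21
xor $t2, $t2, 13 → $t2=21^13=24
add $t7, $t7, 4 → $t7=212+4=216
sub $t6, $t6, 2 → $t6=6-2=4
cmp $t6, 0  (cmp 4,0)
bgt body: taken
lw $t2, 0($t7) → $t2=M[216]=2
or $t2, $t2, 6 → $t2=2|6=6
lw $t2, 0($t7) → $t2=M[216]=2
xor $t2, $t2, 13 → $t2=2^13=15
add $t7, $t7, 4 → $t7=216+4=220
sub $t6, $t6, 2 → $t6=4-2=2
cmp $t6, 0  (cmp 2,0)
bgt body: taken
lw $t2, 0($t7) → $t2=M[220]=14
or $t2, $t2, 6 → $t2=14|6=14
lw $t2, 0($t7) → $t2=M[220]=14
xor $t2, $t2, 13 → $t2=14^13=3
add $t7, $t7, 4 → $t7=220+4=224
sub $t6, $t6, 2 → $t6=2-2=0
cmp $t6, 0  (cmp 0,0)
bgt body: not taken
halt.

3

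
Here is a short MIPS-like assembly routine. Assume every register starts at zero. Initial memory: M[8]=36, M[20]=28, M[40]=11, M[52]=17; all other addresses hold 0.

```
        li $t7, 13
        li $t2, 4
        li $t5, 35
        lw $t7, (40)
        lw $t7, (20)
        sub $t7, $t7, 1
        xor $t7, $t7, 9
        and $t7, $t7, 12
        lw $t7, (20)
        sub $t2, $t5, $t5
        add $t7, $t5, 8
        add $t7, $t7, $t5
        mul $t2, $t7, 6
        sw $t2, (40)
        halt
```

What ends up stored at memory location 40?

468

$t7=13
$t2=4
$t5=35
$t7=M[40]=11
$t7=M[20]=28
$t7=28-1=27
$t7=27^9=18
$t7=18&12=0
$t7=M[20]=28
$t2=35-35=0
$t7=35+8=43
$t7=43+35=78
$t2=78*6=468
sw $t2, (40) → M[40]=468
halt.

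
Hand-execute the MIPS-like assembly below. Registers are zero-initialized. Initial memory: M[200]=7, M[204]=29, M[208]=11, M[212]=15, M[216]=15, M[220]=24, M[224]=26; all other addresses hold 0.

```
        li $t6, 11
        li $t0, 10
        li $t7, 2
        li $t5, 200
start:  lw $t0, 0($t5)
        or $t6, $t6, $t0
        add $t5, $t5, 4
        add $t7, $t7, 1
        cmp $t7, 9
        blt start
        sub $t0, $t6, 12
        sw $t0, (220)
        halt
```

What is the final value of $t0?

19

$t6=11
$t0=10
$t7=2
$t5=200
$t0=M[200]=7
$t6=11|7=15
$t5=200+4=204
$t7=2+1=3
cmp $t7, 9  (cmp 3,9)
blt start: taken
$t0=M[204]=29
$t6=15|29=31
$t5=204+4=208
$t7=3+1=4
cmp $t7, 9  (cmp 4,9)
blt start: taken
$t0=M[208]=11
$t6=31|11=31
$t5=208+4=212
$t7=4+1=5
cmp $t7, 9  (cmp 5,9)
blt start: taken
$t0=M[212]=15
$t6=31|15=31
$t5=212+4=216
$t7=5+1=6
cmp $t7, 9  (cmp 6,9)
blt start: taken
$t0=M[216]=15
$t6=31|15=31
$t5=216+4=220
$t7=6+1=7
cmp $t7, 9  (cmp 7,9)
blt start: taken
$t0=M[220]=24
$t6=31|24=31
$t5=220+4=224
$t7=7+1=8
cmp $t7, 9  (cmp 8,9)
blt start: taken
$t0=M[224]=26
$t6=31|26=31
$t5=224+4=228
$t7=8+1=9
cmp $t7, 9  (cmp 9,9)
blt start: not taken
$t0=31-12=19
sw $t0, (220) → M[220]=19
halt.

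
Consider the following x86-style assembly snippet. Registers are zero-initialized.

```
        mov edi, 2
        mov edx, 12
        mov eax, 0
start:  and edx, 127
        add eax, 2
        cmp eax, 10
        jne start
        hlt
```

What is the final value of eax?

10

mov edi, 2 → edi=2
mov edx, 12 → edx=12
mov eax, 0 → eax=0
and edx, 127 → edx=12&127=12
add eax, 2 → eax=0+2=2
cmp eax, 10  (cmp 2,10)
jne start: taken
and edx, 127 → edx=12&127=12
add eax, 2 → eax=2+2=4
cmp eax, 10  (cmp 4,10)
jne start: taken
and edx, 127 → edx=12&127=12
add eax, 2 → eax=4+2=6
cmp eax, 10  (cmp 6,10)
jne start: taken
and edx, 127 → edx=12&127=12
add eax, 2 → eax=6+2=8
cmp eax, 10  (cmp 8,10)
jne start: taken
and edx, 127 → edx=12&127=12
add eax, 2 → eax=8+2=10
cmp eax, 10  (cmp 10,10)
jne start: not taken
halt.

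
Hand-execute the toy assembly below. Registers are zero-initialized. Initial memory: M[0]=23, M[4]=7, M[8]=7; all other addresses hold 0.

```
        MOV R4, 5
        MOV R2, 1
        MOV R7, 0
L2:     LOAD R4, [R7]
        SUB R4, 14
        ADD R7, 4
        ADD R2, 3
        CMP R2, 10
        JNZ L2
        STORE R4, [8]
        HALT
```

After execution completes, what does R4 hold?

MOV R4, 5 → R4=5
MOV R2, 1 → R2=1
MOV R7, 0 → R7=0
LOAD R4, [R7] → R4=M[0]=23
SUB R4, 14 → R4=23-14=9
ADD R7, 4 → R7=0+4=4
ADD R2, 3 → R2=1+3=4
CMP R2, 10  (cmp 4,10)
JNZ L2: taken
LOAD R4, [R7] → R4=M[4]=7
SUB R4, 14 → R4=7-14=-7
ADD R7, 4 → R7=4+4=8
ADD R2, 3 → R2=4+3=7
CMP R2, 10  (cmp 7,10)
JNZ L2: taken
LOAD R4, [R7] → R4=M[8]=7
SUB R4, 14 → R4=7-14=-7
ADD R7, 4 → R7=8+4=12
ADD R2, 3 → R2=7+3=10
CMP R2, 10  (cmp 10,10)
JNZ L2: not taken
STORE R4, [8] → M[8]=-7
halt.

-7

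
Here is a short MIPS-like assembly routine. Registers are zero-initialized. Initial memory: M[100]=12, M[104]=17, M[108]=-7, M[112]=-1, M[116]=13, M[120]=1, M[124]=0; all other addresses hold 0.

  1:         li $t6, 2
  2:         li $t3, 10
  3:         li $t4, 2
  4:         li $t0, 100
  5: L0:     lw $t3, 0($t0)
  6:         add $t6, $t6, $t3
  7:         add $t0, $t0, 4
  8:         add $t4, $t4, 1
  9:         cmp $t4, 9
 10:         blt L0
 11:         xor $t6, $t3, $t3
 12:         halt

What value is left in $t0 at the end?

128

li $t6, 2 → $t6=2
li $t3, 10 → $t3=10
li $t4, 2 → $t4=2
li $t0, 100 → $t0=100
lw $t3, 0($t0) → $t3=M[100]=12
add $t6, $t6, $t3 → $t6=2+12=14
add $t0, $t0, 4 → $t0=100+4=104
add $t4, $t4, 1 → $t4=2+1=3
cmp $t4, 9  (cmp 3,9)
blt L0: taken
lw $t3, 0($t0) → $t3=M[104]=17
add $t6, $t6, $t3 → $t6=14+17=31
add $t0, $t0, 4 → $t0=104+4=108
add $t4, $t4, 1 → $t4=3+1=4
cmp $t4, 9  (cmp 4,9)
blt L0: taken
lw $t3, 0($t0) → $t3=M[108]=-7
add $t6, $t6, $t3 → $t6=31+(-7)=24
add $t0, $t0, 4 → $t0=108+4=112
add $t4, $t4, 1 → $t4=4+1=5
cmp $t4, 9  (cmp 5,9)
blt L0: taken
lw $t3, 0($t0) → $t3=M[112]=-1
add $t6, $t6, $t3 → $t6=24+(-1)=23
add $t0, $t0, 4 → $t0=112+4=116
add $t4, $t4, 1 → $t4=5+1=6
cmp $t4, 9  (cmp 6,9)
blt L0: taken
lw $t3, 0($t0) → $t3=M[116]=13
add $t6, $t6, $t3 → $t6=23+13=36
add $t0, $t0, 4 → $t0=116+4=120
add $t4, $t4, 1 → $t4=6+1=7
cmp $t4, 9  (cmp 7,9)
blt L0: taken
lw $t3, 0($t0) → $t3=M[120]=1
add $t6, $t6, $t3 → $t6=36+1=37
add $t0, $t0, 4 → $t0=120+4=124
add $t4, $t4, 1 → $t4=7+1=8
cmp $t4, 9  (cmp 8,9)
blt L0: taken
lw $t3, 0($t0) → $t3=M[124]=0
add $t6, $t6, $t3 → $t6=37+0=37
add $t0, $t0, 4 → $t0=124+4=128
add $t4, $t4, 1 → $t4=8+1=9
cmp $t4, 9  (cmp 9,9)
blt L0: not taken
xor $t6, $t3, $t3 → $t6=0^0=0
halt.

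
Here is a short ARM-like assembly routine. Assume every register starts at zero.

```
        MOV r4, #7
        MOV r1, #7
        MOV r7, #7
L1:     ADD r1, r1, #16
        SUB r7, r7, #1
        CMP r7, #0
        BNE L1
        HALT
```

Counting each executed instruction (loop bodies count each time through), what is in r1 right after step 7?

MOV r4, #7 → r4=7
MOV r1, #7 → r1=7
MOV r7, #7 → r7=7
ADD r1, r1, #16 → r1=7+16=23
SUB r7, r7, #1 → r7=7-1=6
CMP r7, #0  (cmp 6,0)
BNE L1: taken
After step 7: r1 = 23.

23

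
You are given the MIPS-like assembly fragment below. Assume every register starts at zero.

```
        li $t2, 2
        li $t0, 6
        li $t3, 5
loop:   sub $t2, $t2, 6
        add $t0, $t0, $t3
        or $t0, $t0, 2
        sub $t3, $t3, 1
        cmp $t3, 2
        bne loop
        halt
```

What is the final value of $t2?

li $t2, 2 → $t2=2
li $t0, 6 → $t0=6
li $t3, 5 → $t3=5
sub $t2, $t2, 6 → $t2=2-6=-4
add $t0, $t0, $t3 → $t0=6+5=11
or $t0, $t0, 2 → $t0=11|2=11
sub $t3, $t3, 1 → $t3=5-1=4
cmp $t3, 2  (cmp 4,2)
bne loop: taken
sub $t2, $t2, 6 → $t2=(-4)-6=-10
add $t0, $t0, $t3 → $t0=11+4=15
or $t0, $t0, 2 → $t0=15|2=15
sub $t3, $t3, 1 → $t3=4-1=3
cmp $t3, 2  (cmp 3,2)
bne loop: taken
sub $t2, $t2, 6 → $t2=(-10)-6=-16
add $t0, $t0, $t3 → $t0=15+3=18
or $t0, $t0, 2 → $t0=18|2=18
sub $t3, $t3, 1 → $t3=3-1=2
cmp $t3, 2  (cmp 2,2)
bne loop: not taken
halt.

-16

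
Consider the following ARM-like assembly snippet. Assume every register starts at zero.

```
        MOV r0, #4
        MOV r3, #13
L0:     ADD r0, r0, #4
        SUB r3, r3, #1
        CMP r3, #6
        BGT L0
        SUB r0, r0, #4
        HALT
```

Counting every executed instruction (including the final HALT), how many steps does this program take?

32

MOV r0, #4 → r0=4
MOV r3, #13 → r3=13
ADD r0, r0, #4 → r0=4+4=8
SUB r3, r3, #1 → r3=13-1=12
CMP r3, #6  (cmp 12,6)
BGT L0: taken
ADD r0, r0, #4 → r0=8+4=12
SUB r3, r3, #1 → r3=12-1=11
CMP r3, #6  (cmp 11,6)
BGT L0: taken
ADD r0, r0, #4 → r0=12+4=16
SUB r3, r3, #1 → r3=11-1=10
CMP r3, #6  (cmp 10,6)
BGT L0: taken
ADD r0, r0, #4 → r0=16+4=20
SUB r3, r3, #1 → r3=10-1=9
CMP r3, #6  (cmp 9,6)
BGT L0: taken
ADD r0, r0, #4 → r0=20+4=24
SUB r3, r3, #1 → r3=9-1=8
CMP r3, #6  (cmp 8,6)
BGT L0: taken
ADD r0, r0, #4 → r0=24+4=28
SUB r3, r3, #1 → r3=8-1=7
CMP r3, #6  (cmp 7,6)
BGT L0: taken
ADD r0, r0, #4 → r0=28+4=32
SUB r3, r3, #1 → r3=7-1=6
CMP r3, #6  (cmp 6,6)
BGT L0: not taken
SUB r0, r0, #4 → r0=32-4=28
halt.
Total executed instructions: 32.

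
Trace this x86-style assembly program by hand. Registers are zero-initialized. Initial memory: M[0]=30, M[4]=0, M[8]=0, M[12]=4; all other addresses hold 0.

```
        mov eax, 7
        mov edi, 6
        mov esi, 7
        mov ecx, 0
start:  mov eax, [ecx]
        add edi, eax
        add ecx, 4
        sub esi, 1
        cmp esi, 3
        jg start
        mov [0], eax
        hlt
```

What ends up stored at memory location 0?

eax=7
edi=6
esi=7
ecx=0
eax=M[0]=30
edi=6+30=36
ecx=0+4=4
esi=7-1=6
cmp esi, 3  (cmp 6,3)
jg start: taken
eax=M[4]=0
edi=36+0=36
ecx=4+4=8
esi=6-1=5
cmp esi, 3  (cmp 5,3)
jg start: taken
eax=M[8]=0
edi=36+0=36
ecx=8+4=12
esi=5-1=4
cmp esi, 3  (cmp 4,3)
jg start: taken
eax=M[12]=4
edi=36+4=40
ecx=12+4=16
esi=4-1=3
cmp esi, 3  (cmp 3,3)
jg start: not taken
mov [0], eax → M[0]=4
halt.

4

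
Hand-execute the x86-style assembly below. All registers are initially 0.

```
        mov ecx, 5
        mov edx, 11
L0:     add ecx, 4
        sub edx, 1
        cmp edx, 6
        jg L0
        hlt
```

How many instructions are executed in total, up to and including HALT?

after mov ecx, 5: ecx=5
after mov edx, 11: edx=11
after add ecx, 4: ecx=5+4=9
after sub edx, 1: edx=11-1=10
cmp edx, 6  (cmp 10,6)
jg L0: taken
after add ecx, 4: ecx=9+4=13
after sub edx, 1: edx=10-1=9
cmp edx, 6  (cmp 9,6)
jg L0: taken
after add ecx, 4: ecx=13+4=17
after sub edx, 1: edx=9-1=8
cmp edx, 6  (cmp 8,6)
jg L0: taken
after add ecx, 4: ecx=17+4=21
after sub edx, 1: edx=8-1=7
cmp edx, 6  (cmp 7,6)
jg L0: taken
after add ecx, 4: ecx=21+4=25
after sub edx, 1: edx=7-1=6
cmp edx, 6  (cmp 6,6)
jg L0: not taken
halt.
Total executed instructions: 23.

23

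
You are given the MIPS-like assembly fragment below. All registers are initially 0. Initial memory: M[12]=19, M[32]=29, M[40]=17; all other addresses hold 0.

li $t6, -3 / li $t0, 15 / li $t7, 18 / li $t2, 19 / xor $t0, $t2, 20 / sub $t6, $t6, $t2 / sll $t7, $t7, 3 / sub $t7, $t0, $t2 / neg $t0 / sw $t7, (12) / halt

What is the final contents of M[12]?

-12

$t6=-3
$t0=15
$t7=18
$t2=19
$t0=19^20=7
$t6=(-3)-19=-22
$t7=18<<3=144
$t7=7-19=-12
$t0=-(7)=-7
sw $t7, (12) → M[12]=-12
halt.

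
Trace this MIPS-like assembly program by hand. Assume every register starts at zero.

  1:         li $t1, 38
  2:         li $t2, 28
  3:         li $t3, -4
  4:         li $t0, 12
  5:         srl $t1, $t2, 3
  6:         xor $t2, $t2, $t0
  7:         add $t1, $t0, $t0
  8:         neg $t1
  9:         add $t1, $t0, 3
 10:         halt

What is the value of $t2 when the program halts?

$t1=38
$t2=28
$t3=-4
$t0=12
$t1=28>>3=3
$t2=28^12=16
$t1=12+12=24
$t1=-(24)=-24
$t1=12+3=15
halt.

16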